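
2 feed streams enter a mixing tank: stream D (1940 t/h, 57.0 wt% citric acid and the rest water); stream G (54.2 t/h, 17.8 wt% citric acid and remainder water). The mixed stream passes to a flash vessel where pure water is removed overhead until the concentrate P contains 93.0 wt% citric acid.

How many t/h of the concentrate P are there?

citric acid entering = 1940×0.570 + 54.2×0.178 = 1115.4 t/h.
All citric acid reports to P, so P = 1115.4/0.930 = 1199.4 t/h.

1199 t/h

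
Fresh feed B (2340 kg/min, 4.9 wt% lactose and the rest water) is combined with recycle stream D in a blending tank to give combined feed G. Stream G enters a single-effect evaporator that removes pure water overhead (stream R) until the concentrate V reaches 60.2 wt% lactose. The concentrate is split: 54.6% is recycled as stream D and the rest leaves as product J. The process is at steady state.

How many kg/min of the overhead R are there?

2150 kg/min

Overall lactose balance (none leaves overhead): lactose in fresh feed = lactose in product, i.e. 2340×0.049 = (1−0.546)·V·0.602.
V = 114.66/(0.602×0.454) = 419.53 kg/min.
Recycle D = 0.546×419.53 = 229.06 kg/min.
Combined feed G = 2340 + 229.06 = 2569.1 kg/min.
Overhead R = G − V = 2569.1 − 419.53 = 2149.5 kg/min.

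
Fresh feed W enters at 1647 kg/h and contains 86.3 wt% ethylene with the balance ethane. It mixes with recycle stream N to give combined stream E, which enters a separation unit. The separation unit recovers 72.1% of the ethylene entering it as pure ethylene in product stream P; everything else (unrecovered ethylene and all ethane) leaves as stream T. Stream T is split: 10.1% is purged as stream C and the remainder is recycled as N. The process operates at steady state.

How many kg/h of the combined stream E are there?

ethane enters only via W and leaves only via the purge: 1647×0.137 = 0.101×(ethane in T), and the separation unit passes all ethane, so ethane in E = ethane in T = 2234 kg/h.
ethylene in E: m_A = 1647×0.863 + (1−0.101)·(1−0.721)·m_A, so m_A = 1421.4/0.7492 = 1897.2 kg/h.
E = 1897.2 + 2234 = 4131.3 kg/h.

4131 kg/h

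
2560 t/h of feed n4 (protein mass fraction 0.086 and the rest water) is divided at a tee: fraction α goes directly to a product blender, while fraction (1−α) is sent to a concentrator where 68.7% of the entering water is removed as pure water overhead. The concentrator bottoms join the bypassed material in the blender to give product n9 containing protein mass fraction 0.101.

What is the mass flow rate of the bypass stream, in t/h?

All 2560×0.086 = 220.16 t/h of protein reaches n9, so n9 = 220.16/0.101 = 2179.8 t/h and vapour = 380.2 t/h.
The evaporator receives (1−α)·2560 of feed at 0.914 water and removes 0.687 of that water:
0.687×0.914×(1−α)×2560 = 380.2
(1−α) = 380.2/1607.5 = 0.2365;  α = 0.7635.
Bypass flow = 0.7635×2560 = 1954.5 t/h.

1955 t/h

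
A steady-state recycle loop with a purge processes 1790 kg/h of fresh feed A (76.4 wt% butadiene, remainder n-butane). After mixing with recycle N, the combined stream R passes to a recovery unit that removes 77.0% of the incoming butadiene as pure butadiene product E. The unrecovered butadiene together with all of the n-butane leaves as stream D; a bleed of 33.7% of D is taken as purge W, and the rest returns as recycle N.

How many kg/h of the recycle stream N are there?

n-butane enters only via A and leaves only via the purge: 1790×0.236 = 0.337×(n-butane in D), and the recovery unit passes all n-butane, so n-butane in R = n-butane in D = 1253.5 kg/h.
butadiene in R: m_A = 1790×0.764 + (1−0.337)·(1−0.770)·m_A, so m_A = 1367.6/0.8475 = 1613.6 kg/h.
D = (1−0.770)×1613.6 + 1253.5 = 1624.7 kg/h.
Recycle N = (1−0.337)×1624.7 = 1077.2 kg/h.

1077 kg/h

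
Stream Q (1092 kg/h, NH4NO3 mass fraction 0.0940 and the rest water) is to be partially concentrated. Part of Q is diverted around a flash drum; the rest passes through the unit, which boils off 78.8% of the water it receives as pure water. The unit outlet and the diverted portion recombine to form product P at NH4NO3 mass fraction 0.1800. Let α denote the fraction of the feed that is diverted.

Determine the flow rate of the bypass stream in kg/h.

All 1092×0.094 = 102.65 kg/h of NH4NO3 reaches P, so P = 102.65/0.180 = 570.27 kg/h and vapour = 521.73 kg/h.
The evaporator receives (1−α)·1092 of feed at 0.906 water and removes 0.788 of that water:
0.788×0.906×(1−α)×1092 = 521.73
(1−α) = 521.73/779.61 = 0.6692;  α = 0.3308.
Bypass flow = 0.3308×1092 = 361.21 kg/h.

361.2 kg/h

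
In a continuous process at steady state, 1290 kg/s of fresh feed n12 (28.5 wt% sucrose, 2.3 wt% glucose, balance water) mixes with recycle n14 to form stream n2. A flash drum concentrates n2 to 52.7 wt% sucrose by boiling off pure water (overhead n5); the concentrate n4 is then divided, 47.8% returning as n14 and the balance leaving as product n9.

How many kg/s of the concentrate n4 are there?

Overall sucrose balance (none leaves overhead): sucrose in fresh feed = sucrose in product, i.e. 1290×0.285 = (1−0.478)·n4·0.527.
n4 = 367.65/(0.527×0.522) = 1336.5 kg/s.

1336 kg/s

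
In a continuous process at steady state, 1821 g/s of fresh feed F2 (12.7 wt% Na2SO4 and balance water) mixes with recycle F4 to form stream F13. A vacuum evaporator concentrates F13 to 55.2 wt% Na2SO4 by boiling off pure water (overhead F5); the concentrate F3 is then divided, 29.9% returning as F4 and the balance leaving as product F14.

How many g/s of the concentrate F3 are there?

Overall Na2SO4 balance (none leaves overhead): Na2SO4 in fresh feed = Na2SO4 in product, i.e. 1821×0.127 = (1−0.299)·F3·0.552.
F3 = 231.27/(0.552×0.701) = 597.66 g/s.

597.7 g/s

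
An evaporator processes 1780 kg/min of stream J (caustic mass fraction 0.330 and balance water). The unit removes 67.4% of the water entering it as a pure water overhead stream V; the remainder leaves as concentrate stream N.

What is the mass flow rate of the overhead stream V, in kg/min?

water entering = 1780×0.670 = 1192.6 kg/min; overhead removed = 0.674×1192.6 = 803.81 kg/min.

803.8 kg/min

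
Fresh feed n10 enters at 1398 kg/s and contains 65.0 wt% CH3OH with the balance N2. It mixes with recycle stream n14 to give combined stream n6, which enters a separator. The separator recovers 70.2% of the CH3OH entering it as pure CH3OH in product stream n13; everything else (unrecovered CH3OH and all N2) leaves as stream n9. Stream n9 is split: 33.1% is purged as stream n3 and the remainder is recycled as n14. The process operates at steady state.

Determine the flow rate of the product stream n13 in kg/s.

796.7 kg/s

CH3OH in n6: m_A = 1398×0.650 + (1−0.331)·(1−0.702)·m_A, so m_A = 908.7/0.8006 = 1135 kg/s.
Product n13 = 0.702×1135 = 796.75 kg/s.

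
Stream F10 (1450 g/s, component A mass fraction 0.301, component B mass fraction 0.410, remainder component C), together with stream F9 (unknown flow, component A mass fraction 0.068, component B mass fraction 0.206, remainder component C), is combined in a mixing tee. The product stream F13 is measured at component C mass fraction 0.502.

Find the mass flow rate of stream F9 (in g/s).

Let F9 be the unknown flow. Total out = 1450 + F9.
component C balance: 419.05 + 0.726·F9 = 0.502·(1450 + F9)
(0.726 − 0.502)·F9 = 0.502×1450 − 419.05 = 308.85
F9 = 308.85 / 0.224 = 1378.8 g/s

1379 g/s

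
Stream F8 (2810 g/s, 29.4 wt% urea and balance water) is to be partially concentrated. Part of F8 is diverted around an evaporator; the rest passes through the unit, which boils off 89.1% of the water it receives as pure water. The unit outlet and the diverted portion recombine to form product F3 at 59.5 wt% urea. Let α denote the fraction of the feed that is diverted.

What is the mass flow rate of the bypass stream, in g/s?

550.2 g/s

All 2810×0.294 = 826.14 g/s of urea reaches F3, so F3 = 826.14/0.595 = 1388.5 g/s and vapour = 1421.5 g/s.
The evaporator receives (1−α)·2810 of feed at 0.706 water and removes 0.891 of that water:
0.891×0.706×(1−α)×2810 = 1421.5
(1−α) = 1421.5/1767.6 = 0.8042;  α = 0.1958.
Bypass flow = 0.1958×2810 = 550.18 g/s.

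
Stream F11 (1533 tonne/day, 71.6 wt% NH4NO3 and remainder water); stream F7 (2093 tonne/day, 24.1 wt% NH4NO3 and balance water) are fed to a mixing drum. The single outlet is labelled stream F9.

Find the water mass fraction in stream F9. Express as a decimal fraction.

Total flow out = 1533 + 2093 = 3626 tonne/day.
water in = 1533×0.284 + 2093×0.759 = 2024 tonne/day.
water mass fraction in F9 = 2024/3626 = 0.5582.

0.5582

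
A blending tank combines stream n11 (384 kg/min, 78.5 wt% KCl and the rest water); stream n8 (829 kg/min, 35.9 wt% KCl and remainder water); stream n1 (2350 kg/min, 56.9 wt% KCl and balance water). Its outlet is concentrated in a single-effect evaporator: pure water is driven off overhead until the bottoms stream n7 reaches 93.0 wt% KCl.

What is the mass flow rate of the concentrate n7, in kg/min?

2082 kg/min

KCl entering = 384×0.785 + 829×0.359 + 2350×0.569 = 1936.2 kg/min.
All KCl reports to n7, so n7 = 1936.2/0.930 = 2081.9 kg/min.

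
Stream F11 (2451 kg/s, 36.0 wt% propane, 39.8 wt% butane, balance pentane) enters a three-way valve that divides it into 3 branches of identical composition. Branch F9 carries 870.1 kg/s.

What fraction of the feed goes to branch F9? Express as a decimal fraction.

Fraction to F9 = 870.1/2451 = 0.3550.

0.355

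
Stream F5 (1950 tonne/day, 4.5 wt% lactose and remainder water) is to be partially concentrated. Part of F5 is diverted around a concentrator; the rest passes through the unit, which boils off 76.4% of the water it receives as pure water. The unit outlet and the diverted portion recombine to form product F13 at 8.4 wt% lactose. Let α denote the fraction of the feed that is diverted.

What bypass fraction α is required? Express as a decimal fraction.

0.364

All 1950×0.045 = 87.75 tonne/day of lactose reaches F13, so F13 = 87.75/0.084 = 1044.6 tonne/day and vapour = 905.36 tonne/day.
The evaporator receives (1−α)·1950 of feed at 0.955 water and removes 0.764 of that water:
0.764×0.955×(1−α)×1950 = 905.36
(1−α) = 905.36/1422.8 = 0.6363;  α = 0.3637.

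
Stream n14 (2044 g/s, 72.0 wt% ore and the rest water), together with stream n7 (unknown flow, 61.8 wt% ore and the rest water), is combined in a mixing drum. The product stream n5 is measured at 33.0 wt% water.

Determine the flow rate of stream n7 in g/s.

1965 g/s

Let n7 be the unknown flow. Total out = 2044 + n7.
water balance: 572.32 + 0.382·n7 = 0.330·(2044 + n7)
(0.382 − 0.330)·n7 = 0.330×2044 − 572.32 = 102.2
n7 = 102.2 / 0.052 = 1965.4 g/s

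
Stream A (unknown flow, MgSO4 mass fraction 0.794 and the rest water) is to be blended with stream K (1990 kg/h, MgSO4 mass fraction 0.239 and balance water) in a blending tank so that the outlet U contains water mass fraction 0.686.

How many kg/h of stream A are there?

Let A be the unknown flow. Total out = 1990 + A.
water balance: 1514.4 + 0.206·A = 0.686·(1990 + A)
(0.206 − 0.686)·A = 0.686×1990 − 1514.4 = -149.25
A = -149.25 / -0.480 = 310.94 kg/h

310.9 kg/h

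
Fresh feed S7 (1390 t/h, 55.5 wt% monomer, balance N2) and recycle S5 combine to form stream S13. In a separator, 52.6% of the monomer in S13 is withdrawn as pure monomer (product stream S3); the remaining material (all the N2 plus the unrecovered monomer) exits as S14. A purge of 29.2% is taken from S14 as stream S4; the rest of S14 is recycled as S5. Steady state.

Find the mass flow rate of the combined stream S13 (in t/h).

N2 enters only via S7 and leaves only via the purge: 1390×0.445 = 0.292×(N2 in S14), and the separator passes all N2, so N2 in S13 = N2 in S14 = 2118.3 t/h.
monomer in S13: m_A = 1390×0.555 + (1−0.292)·(1−0.526)·m_A, so m_A = 771.45/0.6644 = 1161.1 t/h.
S13 = 1161.1 + 2118.3 = 3279.4 t/h.

3279 t/h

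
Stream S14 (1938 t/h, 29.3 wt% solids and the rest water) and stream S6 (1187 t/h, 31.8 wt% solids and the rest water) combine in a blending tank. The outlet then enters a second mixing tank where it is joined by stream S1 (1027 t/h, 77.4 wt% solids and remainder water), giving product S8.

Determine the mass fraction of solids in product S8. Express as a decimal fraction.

Overall, product flow = 4152 t/h.
solids in = 1938×0.293 + 1187×0.318 + 1027×0.774 = 1740.2 t/h.
solids fraction in S8 = 0.419.

0.419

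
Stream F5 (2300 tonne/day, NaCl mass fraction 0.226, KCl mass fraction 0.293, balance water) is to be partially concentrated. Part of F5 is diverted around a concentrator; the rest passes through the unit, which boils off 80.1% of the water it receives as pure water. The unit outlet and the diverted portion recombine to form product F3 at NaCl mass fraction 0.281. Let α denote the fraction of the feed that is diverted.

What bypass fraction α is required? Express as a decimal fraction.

0.492

All 2300×0.226 = 519.8 tonne/day of NaCl reaches F3, so F3 = 519.8/0.281 = 1849.8 tonne/day and vapour = 450.18 tonne/day.
The evaporator receives (1−α)·2300 of feed at 0.481 water and removes 0.801 of that water:
0.801×0.481×(1−α)×2300 = 450.18
(1−α) = 450.18/886.15 = 0.5080;  α = 0.4920.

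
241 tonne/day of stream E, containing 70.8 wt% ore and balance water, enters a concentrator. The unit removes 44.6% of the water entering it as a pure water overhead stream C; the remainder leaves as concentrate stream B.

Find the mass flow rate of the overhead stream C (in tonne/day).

water entering = 241×0.292 = 70.372 tonne/day; overhead removed = 0.446×70.372 = 31.386 tonne/day.

31.39 tonne/day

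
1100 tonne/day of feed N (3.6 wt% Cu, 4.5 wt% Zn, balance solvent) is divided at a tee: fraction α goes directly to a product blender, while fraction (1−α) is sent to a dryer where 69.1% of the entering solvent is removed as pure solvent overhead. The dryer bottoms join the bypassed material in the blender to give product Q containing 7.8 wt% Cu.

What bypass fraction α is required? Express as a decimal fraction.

All 1100×0.036 = 39.6 tonne/day of Cu reaches Q, so Q = 39.6/0.078 = 507.69 tonne/day and vapour = 592.31 tonne/day.
The evaporator receives (1−α)·1100 of feed at 0.919 solvent and removes 0.691 of that solvent:
0.691×0.919×(1−α)×1100 = 592.31
(1−α) = 592.31/698.53 = 0.8479;  α = 0.1521.

0.152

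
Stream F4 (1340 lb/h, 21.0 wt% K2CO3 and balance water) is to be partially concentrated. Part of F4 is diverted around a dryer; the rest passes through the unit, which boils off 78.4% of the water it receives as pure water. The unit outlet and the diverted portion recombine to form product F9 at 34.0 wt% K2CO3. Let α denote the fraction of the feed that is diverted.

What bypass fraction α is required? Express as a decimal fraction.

All 1340×0.210 = 281.4 lb/h of K2CO3 reaches F9, so F9 = 281.4/0.340 = 827.65 lb/h and vapour = 512.35 lb/h.
The evaporator receives (1−α)·1340 of feed at 0.790 water and removes 0.784 of that water:
0.784×0.790×(1−α)×1340 = 512.35
(1−α) = 512.35/829.94 = 0.6173;  α = 0.3827.

0.383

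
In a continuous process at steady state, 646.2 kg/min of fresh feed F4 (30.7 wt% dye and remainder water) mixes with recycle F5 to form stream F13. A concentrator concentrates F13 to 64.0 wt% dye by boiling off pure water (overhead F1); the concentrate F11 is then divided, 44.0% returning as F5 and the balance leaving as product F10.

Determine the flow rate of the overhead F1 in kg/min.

336.2 kg/min

Overall dye balance (none leaves overhead): dye in fresh feed = dye in product, i.e. 646.2×0.307 = (1−0.440)·F11·0.640.
F11 = 198.38/(0.640×0.560) = 553.53 kg/min.
Recycle F5 = 0.440×553.53 = 243.55 kg/min.
Combined feed F13 = 646.2 + 243.55 = 889.75 kg/min.
Overhead F1 = F13 − F11 = 889.75 − 553.53 = 336.23 kg/min.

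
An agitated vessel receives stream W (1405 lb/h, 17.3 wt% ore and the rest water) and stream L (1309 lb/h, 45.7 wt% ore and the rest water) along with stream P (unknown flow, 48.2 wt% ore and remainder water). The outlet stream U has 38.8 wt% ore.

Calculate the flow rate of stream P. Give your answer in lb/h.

Let P be the unknown flow. Total out = 2714 + P.
ore balance: 841.28 + 0.482·P = 0.388·(2714 + P)
(0.482 − 0.388)·P = 0.388×2714 − 841.28 = 211.75
P = 211.75 / 0.094 = 2252.7 lb/h

2253 lb/h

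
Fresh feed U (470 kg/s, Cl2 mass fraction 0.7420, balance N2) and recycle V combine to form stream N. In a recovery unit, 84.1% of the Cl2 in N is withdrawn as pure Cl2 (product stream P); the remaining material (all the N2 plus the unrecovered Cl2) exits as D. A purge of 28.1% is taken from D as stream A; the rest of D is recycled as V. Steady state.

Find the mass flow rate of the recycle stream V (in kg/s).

N2 enters only via U and leaves only via the purge: 470×0.258 = 0.281×(N2 in D), and the recovery unit passes all N2, so N2 in N = N2 in D = 431.53 kg/s.
Cl2 in N: m_A = 470×0.742 + (1−0.281)·(1−0.841)·m_A, so m_A = 348.74/0.8857 = 393.75 kg/s.
D = (1−0.841)×393.75 + 431.53 = 494.14 kg/s.
Recycle V = (1−0.281)×494.14 = 355.28 kg/s.

355.3 kg/s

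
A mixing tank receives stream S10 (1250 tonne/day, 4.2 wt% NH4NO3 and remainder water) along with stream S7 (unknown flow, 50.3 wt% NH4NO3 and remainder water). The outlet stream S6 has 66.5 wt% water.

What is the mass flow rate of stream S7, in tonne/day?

Let S7 be the unknown flow. Total out = 1250 + S7.
water balance: 1197.5 + 0.497·S7 = 0.665·(1250 + S7)
(0.497 − 0.665)·S7 = 0.665×1250 − 1197.5 = -366.25
S7 = -366.25 / -0.168 = 2180.1 tonne/day

2180 tonne/day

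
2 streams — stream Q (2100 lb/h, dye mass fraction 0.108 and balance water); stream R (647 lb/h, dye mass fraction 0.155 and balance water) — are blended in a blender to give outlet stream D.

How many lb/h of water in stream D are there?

water out = water in = 2100×0.892 + 647×0.845 = 2419.9 lb/h.

2420 lb/h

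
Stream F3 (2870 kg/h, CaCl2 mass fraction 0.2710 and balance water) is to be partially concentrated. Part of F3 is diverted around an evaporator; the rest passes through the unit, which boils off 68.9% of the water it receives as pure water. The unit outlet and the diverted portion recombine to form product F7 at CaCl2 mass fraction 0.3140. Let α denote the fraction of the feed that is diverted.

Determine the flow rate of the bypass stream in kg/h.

2088 kg/h

All 2870×0.271 = 777.77 kg/h of CaCl2 reaches F7, so F7 = 777.77/0.314 = 2477 kg/h and vapour = 393.03 kg/h.
The evaporator receives (1−α)·2870 of feed at 0.729 water and removes 0.689 of that water:
0.689×0.729×(1−α)×2870 = 393.03
(1−α) = 393.03/1441.5 = 0.2726;  α = 0.7274.
Bypass flow = 0.7274×2870 = 2087.5 kg/h.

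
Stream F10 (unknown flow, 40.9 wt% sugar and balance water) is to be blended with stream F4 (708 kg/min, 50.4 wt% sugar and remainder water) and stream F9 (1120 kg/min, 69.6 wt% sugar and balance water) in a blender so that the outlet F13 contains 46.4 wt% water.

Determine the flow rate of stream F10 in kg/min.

Let F10 be the unknown flow. Total out = 1828 + F10.
water balance: 691.65 + 0.591·F10 = 0.464·(1828 + F10)
(0.591 − 0.464)·F10 = 0.464×1828 − 691.65 = 156.54
F10 = 156.54 / 0.127 = 1232.6 kg/min

1233 kg/min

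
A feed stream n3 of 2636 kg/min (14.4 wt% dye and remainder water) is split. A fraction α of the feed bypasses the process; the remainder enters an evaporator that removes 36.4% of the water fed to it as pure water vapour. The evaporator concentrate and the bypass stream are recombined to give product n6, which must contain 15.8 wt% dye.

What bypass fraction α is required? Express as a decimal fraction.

0.716

All 2636×0.144 = 379.58 kg/min of dye reaches n6, so n6 = 379.58/0.158 = 2402.4 kg/min and vapour = 233.57 kg/min.
The evaporator receives (1−α)·2636 of feed at 0.856 water and removes 0.364 of that water:
0.364×0.856×(1−α)×2636 = 233.57
(1−α) = 233.57/821.34 = 0.2844;  α = 0.7156.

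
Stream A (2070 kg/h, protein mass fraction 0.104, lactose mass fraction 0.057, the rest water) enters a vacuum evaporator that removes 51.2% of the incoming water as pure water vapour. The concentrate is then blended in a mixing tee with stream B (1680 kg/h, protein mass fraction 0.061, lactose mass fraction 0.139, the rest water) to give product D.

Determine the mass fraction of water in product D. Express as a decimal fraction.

0.766

Vapour removed = 0.512×0.839×2070 = 889.21 kg/h; concentrate = 1180.8 kg/h.
water reaching the mixer = 847.52 (from concentrate) + 1680×0.800 = 2191.5 kg/h.
Product flow = 1180.8 + 1680 = 2860.8 kg/h; water fraction = 0.766.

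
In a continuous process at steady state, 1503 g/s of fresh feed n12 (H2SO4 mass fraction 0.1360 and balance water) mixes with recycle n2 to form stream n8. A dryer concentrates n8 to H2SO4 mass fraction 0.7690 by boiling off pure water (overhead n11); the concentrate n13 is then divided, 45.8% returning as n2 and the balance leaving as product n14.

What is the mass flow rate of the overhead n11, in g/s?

Overall H2SO4 balance (none leaves overhead): H2SO4 in fresh feed = H2SO4 in product, i.e. 1503×0.136 = (1−0.458)·n13·0.769.
n13 = 204.41/(0.769×0.542) = 490.42 g/s.
Recycle n2 = 0.458×490.42 = 224.61 g/s.
Combined feed n8 = 1503 + 224.61 = 1727.6 g/s.
Overhead n11 = n8 − n13 = 1727.6 − 490.42 = 1237.2 g/s.

1237 g/s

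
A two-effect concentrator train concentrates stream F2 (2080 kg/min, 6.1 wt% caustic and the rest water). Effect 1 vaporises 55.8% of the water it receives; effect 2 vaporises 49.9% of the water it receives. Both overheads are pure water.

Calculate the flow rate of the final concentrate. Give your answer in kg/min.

559.4 kg/min

water in feed = 2080×0.939 = 1953.1 kg/min.
After stage 1: water left = (1−0.558)×1953.1 = 863.28; stream total = 990.16 kg/min.
After stage 2: water left = (1−0.499)×863.28 = 432.5; final concentrate = 559.38 kg/min.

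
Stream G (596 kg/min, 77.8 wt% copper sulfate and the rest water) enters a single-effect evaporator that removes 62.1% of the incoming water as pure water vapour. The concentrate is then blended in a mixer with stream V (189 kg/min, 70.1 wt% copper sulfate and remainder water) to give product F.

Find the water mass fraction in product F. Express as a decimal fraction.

0.152

Vapour removed = 0.621×0.222×596 = 82.166 kg/min; concentrate = 513.83 kg/min.
water reaching the mixer = 50.146 (from concentrate) + 189×0.299 = 106.66 kg/min.
Product flow = 513.83 + 189 = 702.83 kg/min; water fraction = 0.152.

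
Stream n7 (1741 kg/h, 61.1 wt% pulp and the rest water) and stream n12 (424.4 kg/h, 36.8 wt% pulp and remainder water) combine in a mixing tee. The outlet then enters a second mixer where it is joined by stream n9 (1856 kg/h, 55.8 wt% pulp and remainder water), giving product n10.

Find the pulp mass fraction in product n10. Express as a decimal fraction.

0.561

Overall, product flow = 4021.4 kg/h.
pulp in = 1741×0.611 + 424.4×0.368 + 1856×0.558 = 2255.6 kg/h.
pulp fraction in n10 = 0.561.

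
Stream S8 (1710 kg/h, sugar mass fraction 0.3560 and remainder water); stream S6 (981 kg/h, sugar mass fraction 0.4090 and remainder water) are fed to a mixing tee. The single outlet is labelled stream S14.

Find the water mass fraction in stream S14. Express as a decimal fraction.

0.6247

Total flow out = 1710 + 981 = 2691 kg/h.
water in = 1710×0.644 + 981×0.591 = 1681 kg/h.
water mass fraction in S14 = 1681/2691 = 0.6247.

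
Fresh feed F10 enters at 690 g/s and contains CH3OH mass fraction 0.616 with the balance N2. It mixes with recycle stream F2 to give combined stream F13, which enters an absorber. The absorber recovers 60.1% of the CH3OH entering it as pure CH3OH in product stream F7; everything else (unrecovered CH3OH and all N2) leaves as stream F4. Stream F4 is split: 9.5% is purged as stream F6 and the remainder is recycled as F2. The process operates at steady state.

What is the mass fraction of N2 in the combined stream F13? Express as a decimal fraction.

0.807

N2 enters only via F10 and leaves only via the purge: 690×0.384 = 0.095×(N2 in F4), and the absorber passes all N2, so N2 in F13 = N2 in F4 = 2789.1 g/s.
CH3OH in F13: m_A = 690×0.616 + (1−0.095)·(1−0.601)·m_A, so m_A = 425.04/0.6389 = 665.26 g/s.
F13 = 665.26 + 2789.1 = 3454.3 g/s.
N2 fraction in F13 = 2789.1/3454.3 = 0.807.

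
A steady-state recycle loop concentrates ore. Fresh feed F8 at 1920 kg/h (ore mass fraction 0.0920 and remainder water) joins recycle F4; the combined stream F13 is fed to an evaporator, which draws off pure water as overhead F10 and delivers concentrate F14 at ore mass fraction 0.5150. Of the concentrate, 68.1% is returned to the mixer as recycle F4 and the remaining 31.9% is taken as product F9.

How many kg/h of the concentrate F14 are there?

1075 kg/h

Overall ore balance (none leaves overhead): ore in fresh feed = ore in product, i.e. 1920×0.092 = (1−0.681)·F14·0.515.
F14 = 176.64/(0.515×0.319) = 1075.2 kg/h.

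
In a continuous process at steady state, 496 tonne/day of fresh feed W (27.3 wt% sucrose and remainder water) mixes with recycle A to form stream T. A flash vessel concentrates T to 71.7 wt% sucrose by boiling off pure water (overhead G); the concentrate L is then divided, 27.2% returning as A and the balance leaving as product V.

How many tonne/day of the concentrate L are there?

Overall sucrose balance (none leaves overhead): sucrose in fresh feed = sucrose in product, i.e. 496×0.273 = (1−0.272)·L·0.717.
L = 135.41/(0.717×0.728) = 259.41 tonne/day.

259.4 tonne/day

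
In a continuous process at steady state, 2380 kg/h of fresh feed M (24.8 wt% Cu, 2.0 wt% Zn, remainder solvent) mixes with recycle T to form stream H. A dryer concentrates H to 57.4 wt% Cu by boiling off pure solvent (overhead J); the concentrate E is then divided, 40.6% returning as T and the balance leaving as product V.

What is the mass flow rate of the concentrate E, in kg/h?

1731 kg/h

Overall Cu balance (none leaves overhead): Cu in fresh feed = Cu in product, i.e. 2380×0.248 = (1−0.406)·E·0.574.
E = 590.24/(0.574×0.594) = 1731.1 kg/h.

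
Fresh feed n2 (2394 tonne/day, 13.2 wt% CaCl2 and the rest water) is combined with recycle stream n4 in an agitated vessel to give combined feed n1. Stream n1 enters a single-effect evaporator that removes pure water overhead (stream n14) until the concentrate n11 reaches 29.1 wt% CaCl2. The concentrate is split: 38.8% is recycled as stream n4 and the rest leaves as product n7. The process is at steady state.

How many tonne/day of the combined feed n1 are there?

3082 tonne/day

Overall CaCl2 balance (none leaves overhead): CaCl2 in fresh feed = CaCl2 in product, i.e. 2394×0.132 = (1−0.388)·n11·0.291.
n11 = 316.01/(0.291×0.612) = 1774.4 tonne/day.
Recycle n4 = 0.388×1774.4 = 688.47 tonne/day.
Combined feed n1 = 2394 + 688.47 = 3082.5 tonne/day.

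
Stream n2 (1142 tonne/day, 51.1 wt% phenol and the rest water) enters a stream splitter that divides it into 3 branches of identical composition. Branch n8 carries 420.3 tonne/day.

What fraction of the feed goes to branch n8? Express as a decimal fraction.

Fraction to n8 = 420.3/1142 = 0.3680.

0.368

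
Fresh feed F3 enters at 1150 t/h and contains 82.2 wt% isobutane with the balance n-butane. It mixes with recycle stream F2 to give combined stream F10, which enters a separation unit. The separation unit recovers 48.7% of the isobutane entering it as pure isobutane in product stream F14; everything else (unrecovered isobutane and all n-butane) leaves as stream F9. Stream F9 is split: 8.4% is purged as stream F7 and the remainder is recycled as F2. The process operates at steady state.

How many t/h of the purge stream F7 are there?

n-butane enters only via F3 and leaves only via the purge: 1150×0.178 = 0.084×(n-butane in F9), and the separation unit passes all n-butane, so n-butane in F10 = n-butane in F9 = 2436.9 t/h.
isobutane in F10: m_A = 1150×0.822 + (1−0.084)·(1−0.487)·m_A, so m_A = 945.3/0.5301 = 1783.3 t/h.
F9 = (1−0.487)×1783.3 + 2436.9 = 3351.7 t/h.
Purge F7 = 0.084×3351.7 = 281.54 t/h.

281.5 t/h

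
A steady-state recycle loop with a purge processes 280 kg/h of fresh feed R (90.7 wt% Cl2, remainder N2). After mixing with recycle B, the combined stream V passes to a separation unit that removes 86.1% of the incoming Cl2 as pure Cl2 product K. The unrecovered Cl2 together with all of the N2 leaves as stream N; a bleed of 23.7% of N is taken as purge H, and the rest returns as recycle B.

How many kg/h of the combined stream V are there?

N2 enters only via R and leaves only via the purge: 280×0.093 = 0.237×(N2 in N), and the separation unit passes all N2, so N2 in V = N2 in N = 109.87 kg/h.
Cl2 in V: m_A = 280×0.907 + (1−0.237)·(1−0.861)·m_A, so m_A = 253.96/0.8939 = 284.09 kg/h.
V = 284.09 + 109.87 = 393.96 kg/h.

394 kg/h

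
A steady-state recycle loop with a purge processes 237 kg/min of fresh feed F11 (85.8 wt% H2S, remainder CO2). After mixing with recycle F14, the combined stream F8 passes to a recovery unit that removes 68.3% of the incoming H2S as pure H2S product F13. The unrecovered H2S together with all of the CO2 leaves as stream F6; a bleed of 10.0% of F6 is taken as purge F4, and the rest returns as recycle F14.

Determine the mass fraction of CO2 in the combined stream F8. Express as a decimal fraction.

CO2 enters only via F11 and leaves only via the purge: 237×0.142 = 0.100×(CO2 in F6), and the recovery unit passes all CO2, so CO2 in F8 = CO2 in F6 = 336.54 kg/min.
H2S in F8: m_A = 237×0.858 + (1−0.100)·(1−0.683)·m_A, so m_A = 203.35/0.7147 = 284.52 kg/min.
F8 = 284.52 + 336.54 = 621.06 kg/min.
CO2 fraction in F8 = 336.54/621.06 = 0.5419.

0.5419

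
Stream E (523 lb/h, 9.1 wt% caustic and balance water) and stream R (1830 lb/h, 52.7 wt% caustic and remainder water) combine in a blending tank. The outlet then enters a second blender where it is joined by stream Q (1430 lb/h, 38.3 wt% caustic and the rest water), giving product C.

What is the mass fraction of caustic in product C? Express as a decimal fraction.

Overall, product flow = 3783 lb/h.
caustic in = 523×0.091 + 1830×0.527 + 1430×0.383 = 1559.7 lb/h.
caustic fraction in C = 0.4123.

0.4123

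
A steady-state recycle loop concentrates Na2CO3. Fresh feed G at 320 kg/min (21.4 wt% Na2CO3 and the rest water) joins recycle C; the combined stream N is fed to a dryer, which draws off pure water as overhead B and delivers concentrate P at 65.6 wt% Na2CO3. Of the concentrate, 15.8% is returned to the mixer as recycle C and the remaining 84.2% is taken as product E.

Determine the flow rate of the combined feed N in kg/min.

339.6 kg/min

Overall Na2CO3 balance (none leaves overhead): Na2CO3 in fresh feed = Na2CO3 in product, i.e. 320×0.214 = (1−0.158)·P·0.656.
P = 68.48/(0.656×0.842) = 123.98 kg/min.
Recycle C = 0.158×123.98 = 19.589 kg/min.
Combined feed N = 320 + 19.589 = 339.59 kg/min.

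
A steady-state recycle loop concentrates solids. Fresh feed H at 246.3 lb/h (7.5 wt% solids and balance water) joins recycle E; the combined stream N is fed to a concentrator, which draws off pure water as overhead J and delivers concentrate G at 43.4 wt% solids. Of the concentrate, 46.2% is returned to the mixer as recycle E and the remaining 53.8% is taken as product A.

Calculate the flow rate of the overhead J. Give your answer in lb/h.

Overall solids balance (none leaves overhead): solids in fresh feed = solids in product, i.e. 246.3×0.075 = (1−0.462)·G·0.434.
G = 18.473/(0.434×0.538) = 79.114 lb/h.
Recycle E = 0.462×79.114 = 36.551 lb/h.
Combined feed N = 246.3 + 36.551 = 282.85 lb/h.
Overhead J = N − G = 282.85 − 79.114 = 203.74 lb/h.

203.7 lb/h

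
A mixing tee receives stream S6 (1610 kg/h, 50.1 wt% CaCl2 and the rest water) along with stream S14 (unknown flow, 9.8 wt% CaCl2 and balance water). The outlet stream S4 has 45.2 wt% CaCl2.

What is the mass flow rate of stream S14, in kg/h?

222.9 kg/h

Let S14 be the unknown flow. Total out = 1610 + S14.
CaCl2 balance: 806.61 + 0.098·S14 = 0.452·(1610 + S14)
(0.098 − 0.452)·S14 = 0.452×1610 − 806.61 = -78.89
S14 = -78.89 / -0.354 = 222.85 kg/h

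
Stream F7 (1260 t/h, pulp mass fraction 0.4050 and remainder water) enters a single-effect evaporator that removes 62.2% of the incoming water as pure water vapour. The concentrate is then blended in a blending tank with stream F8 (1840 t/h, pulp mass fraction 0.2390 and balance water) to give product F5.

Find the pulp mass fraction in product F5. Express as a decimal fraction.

0.3607

Vapour removed = 0.622×0.595×1260 = 466.31 t/h; concentrate = 793.69 t/h.
pulp reaching the mixer = 510.3 (from concentrate) + 1840×0.239 = 950.06 t/h.
Product flow = 793.69 + 1840 = 2633.7 t/h; pulp fraction = 0.3607.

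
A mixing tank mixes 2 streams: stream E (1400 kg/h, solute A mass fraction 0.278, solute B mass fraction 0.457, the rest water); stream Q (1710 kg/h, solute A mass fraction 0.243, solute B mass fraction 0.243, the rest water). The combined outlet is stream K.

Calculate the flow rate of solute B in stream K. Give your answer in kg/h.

solute B out = solute B in = 1400×0.457 + 1710×0.243 = 1055.3 kg/h.

1055 kg/h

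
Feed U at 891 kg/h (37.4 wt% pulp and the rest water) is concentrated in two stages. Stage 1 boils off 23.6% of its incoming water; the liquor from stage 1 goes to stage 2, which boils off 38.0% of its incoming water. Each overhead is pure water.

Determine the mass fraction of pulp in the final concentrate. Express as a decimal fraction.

0.5578

water in feed = 891×0.626 = 557.77 kg/h.
After stage 1: water left = (1−0.236)×557.77 = 426.13; stream total = 759.37 kg/h.
After stage 2: water left = (1−0.380)×426.13 = 264.2; final concentrate = 597.44 kg/h.
pulp fraction = 333.23/597.44 = 0.5578.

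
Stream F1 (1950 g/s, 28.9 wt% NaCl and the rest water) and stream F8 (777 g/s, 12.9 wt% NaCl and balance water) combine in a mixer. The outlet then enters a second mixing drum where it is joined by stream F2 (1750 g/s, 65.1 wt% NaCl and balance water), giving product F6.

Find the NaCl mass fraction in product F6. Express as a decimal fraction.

Overall, product flow = 4477 g/s.
NaCl in = 1950×0.289 + 777×0.129 + 1750×0.651 = 1803 g/s.
NaCl fraction in F6 = 0.403.

0.403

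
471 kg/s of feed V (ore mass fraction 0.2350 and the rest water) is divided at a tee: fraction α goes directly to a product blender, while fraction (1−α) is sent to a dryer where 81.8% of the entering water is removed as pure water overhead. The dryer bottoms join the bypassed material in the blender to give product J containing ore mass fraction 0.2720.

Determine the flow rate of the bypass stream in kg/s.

All 471×0.235 = 110.68 kg/s of ore reaches J, so J = 110.68/0.272 = 406.93 kg/s and vapour = 64.07 kg/s.
The evaporator receives (1−α)·471 of feed at 0.765 water and removes 0.818 of that water:
0.818×0.765×(1−α)×471 = 64.07
(1−α) = 64.07/294.74 = 0.2174;  α = 0.7826.
Bypass flow = 0.7826×471 = 368.61 kg/s.

368.6 kg/s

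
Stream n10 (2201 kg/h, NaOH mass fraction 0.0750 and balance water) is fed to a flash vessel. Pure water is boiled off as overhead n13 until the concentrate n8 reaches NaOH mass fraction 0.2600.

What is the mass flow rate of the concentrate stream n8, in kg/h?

634.9 kg/h

NaOH is conserved: 2201×0.075 = 165.07 kg/h all reports to the concentrate.
Concentrate = 165.07/(target fraction) = 634.9 kg/h.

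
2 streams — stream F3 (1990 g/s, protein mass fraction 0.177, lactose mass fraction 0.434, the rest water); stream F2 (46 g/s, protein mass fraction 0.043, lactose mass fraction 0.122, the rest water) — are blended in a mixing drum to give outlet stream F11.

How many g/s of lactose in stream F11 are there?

lactose out = lactose in = 1990×0.434 + 46×0.122 = 869.27 g/s.

869.3 g/s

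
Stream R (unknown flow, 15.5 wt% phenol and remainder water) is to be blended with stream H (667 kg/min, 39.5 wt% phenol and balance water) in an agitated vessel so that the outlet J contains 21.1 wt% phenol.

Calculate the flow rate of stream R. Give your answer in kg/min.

2192 kg/min

Let R be the unknown flow. Total out = 667 + R.
phenol balance: 263.47 + 0.155·R = 0.211·(667 + R)
(0.155 − 0.211)·R = 0.211×667 − 263.47 = -122.73
R = -122.73 / -0.056 = 2191.6 kg/min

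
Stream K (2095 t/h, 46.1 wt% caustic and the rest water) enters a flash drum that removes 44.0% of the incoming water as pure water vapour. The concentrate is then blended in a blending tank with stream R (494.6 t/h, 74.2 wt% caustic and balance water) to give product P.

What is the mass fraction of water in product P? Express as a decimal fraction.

0.363

Vapour removed = 0.440×0.539×2095 = 496.85 t/h; concentrate = 1598.1 t/h.
water reaching the mixer = 632.35 (from concentrate) + 494.6×0.258 = 759.96 t/h.
Product flow = 1598.1 + 494.6 = 2092.7 t/h; water fraction = 0.363.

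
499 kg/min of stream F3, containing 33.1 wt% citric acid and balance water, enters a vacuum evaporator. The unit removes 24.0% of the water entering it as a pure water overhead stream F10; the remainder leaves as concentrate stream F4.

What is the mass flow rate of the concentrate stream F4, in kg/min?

water entering = 499×0.669 = 333.83 kg/min; overhead removed = 0.240×333.83 = 80.119 kg/min.
Concentrate = 499 − 80.119 = 418.88 kg/min.

418.9 kg/min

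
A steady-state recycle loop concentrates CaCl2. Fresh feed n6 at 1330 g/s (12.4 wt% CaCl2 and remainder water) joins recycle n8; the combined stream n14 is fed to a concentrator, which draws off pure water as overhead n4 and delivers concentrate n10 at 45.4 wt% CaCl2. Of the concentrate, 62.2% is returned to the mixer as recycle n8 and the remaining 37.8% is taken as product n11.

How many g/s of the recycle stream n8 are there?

597.7 g/s

Overall CaCl2 balance (none leaves overhead): CaCl2 in fresh feed = CaCl2 in product, i.e. 1330×0.124 = (1−0.622)·n10·0.454.
n10 = 164.92/(0.454×0.378) = 961.01 g/s.
Recycle n8 = 0.622×961.01 = 597.75 g/s.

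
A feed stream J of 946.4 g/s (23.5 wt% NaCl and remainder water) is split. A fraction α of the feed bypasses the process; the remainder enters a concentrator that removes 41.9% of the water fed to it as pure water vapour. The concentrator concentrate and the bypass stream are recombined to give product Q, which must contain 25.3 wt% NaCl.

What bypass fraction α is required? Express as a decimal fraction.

0.778

All 946.4×0.235 = 222.4 g/s of NaCl reaches Q, so Q = 222.4/0.253 = 879.07 g/s and vapour = 67.333 g/s.
The evaporator receives (1−α)·946.4 of feed at 0.765 water and removes 0.419 of that water:
0.419×0.765×(1−α)×946.4 = 67.333
(1−α) = 67.333/303.35 = 0.2220;  α = 0.7780.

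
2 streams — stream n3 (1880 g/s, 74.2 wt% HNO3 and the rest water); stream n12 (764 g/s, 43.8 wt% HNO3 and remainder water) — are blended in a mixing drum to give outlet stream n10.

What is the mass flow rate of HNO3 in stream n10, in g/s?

HNO3 out = HNO3 in = 1880×0.742 + 764×0.438 = 1729.6 g/s.

1730 g/s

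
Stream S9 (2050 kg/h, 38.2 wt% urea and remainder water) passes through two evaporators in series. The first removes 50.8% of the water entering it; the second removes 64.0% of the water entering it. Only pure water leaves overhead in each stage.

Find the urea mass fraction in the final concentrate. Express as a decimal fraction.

water in feed = 2050×0.618 = 1266.9 kg/h.
After stage 1: water left = (1−0.508)×1266.9 = 623.31; stream total = 1406.4 kg/h.
After stage 2: water left = (1−0.640)×623.31 = 224.39; final concentrate = 1007.5 kg/h.
urea fraction = 783.1/1007.5 = 0.777.

0.777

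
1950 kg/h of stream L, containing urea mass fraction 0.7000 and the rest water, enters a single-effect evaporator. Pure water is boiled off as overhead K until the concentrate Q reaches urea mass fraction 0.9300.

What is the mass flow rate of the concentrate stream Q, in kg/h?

1468 kg/h

urea is conserved: 1950×0.700 = 1365 kg/h all reports to the concentrate.
Concentrate = 1365/(target fraction) = 1467.7 kg/h.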